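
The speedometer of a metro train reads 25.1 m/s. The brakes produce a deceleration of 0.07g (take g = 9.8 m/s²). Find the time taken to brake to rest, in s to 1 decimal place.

a = 0.07 × 9.8 = 0.686 m/s².
Braking time = v/a = 25.1000 / 0.686 = 36.589 s.

Braking time ≈ 36.6 s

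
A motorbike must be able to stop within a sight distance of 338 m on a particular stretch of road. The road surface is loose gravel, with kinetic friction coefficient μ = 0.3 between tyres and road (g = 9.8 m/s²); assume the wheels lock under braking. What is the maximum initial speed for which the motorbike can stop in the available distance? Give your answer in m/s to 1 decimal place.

a = μg = 0.3 × 9.8 = 2.940 m/s².
v²/(2a) = d ⇒ v = √(2 × 2.940 × 338) = √1987.44 = 44.5807 m/s.

Maximum speed ≈ 44.6 m/s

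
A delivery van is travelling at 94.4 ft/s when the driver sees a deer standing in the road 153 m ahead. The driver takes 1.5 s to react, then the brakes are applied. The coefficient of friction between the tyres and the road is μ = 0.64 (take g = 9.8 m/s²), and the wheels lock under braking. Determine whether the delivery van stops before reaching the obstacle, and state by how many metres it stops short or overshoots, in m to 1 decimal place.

94.4 ft/s × 0.3048 = 28.7731 m/s.
a = μg = 0.64 × 9.8 = 6.272 m/s².
Reaction distance = 28.7731 × 1.5 = 43.160 m.
Braking distance = v²/(2a) = 827.891 / 12.544 = 65.999 m.
Total stopping distance = 43.160 + 65.999 = 109.159 m, vs 153 m available — it stops with 153 − 109.159 = 43.841 m to spare.

Yes — it stops 43.8 m short of the obstacle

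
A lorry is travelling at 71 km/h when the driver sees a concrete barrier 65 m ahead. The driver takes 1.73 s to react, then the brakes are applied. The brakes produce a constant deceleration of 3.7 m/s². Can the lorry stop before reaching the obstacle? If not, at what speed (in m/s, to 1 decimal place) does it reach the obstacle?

No — it strikes the obstacle at 12.7 m/s

71 km/h ÷ 3.6 = 19.7222 m/s.
Reaction distance = 19.7222 × 1.73 = 34.119 m.
Braking distance needed to stop: v²/(2a) = 388.965 / 7.400 = 52.563 m, so total needed = 34.119 + 52.563 = 86.682 m > 65 m — it cannot stop.
Distance remaining when braking begins: 65 − 34.119 = 30.881 m.
v² = v₀² − 2a·d = 388.965 − 2 × 3.700 × 30.881 = 160.446 m²/s².
v = √160.446 = 12.667 m/s.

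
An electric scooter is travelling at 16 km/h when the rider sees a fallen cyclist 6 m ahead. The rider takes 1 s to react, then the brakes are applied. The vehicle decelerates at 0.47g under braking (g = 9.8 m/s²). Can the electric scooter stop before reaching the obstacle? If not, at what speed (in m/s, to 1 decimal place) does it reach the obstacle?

16 km/h ÷ 3.6 = 4.4444 m/s.
a = 0.47 × 9.8 = 4.606 m/s².
Reaction distance = 4.4444 × 1 = 4.444 m.
Braking distance needed to stop: v²/(2a) = 19.753 / 9.212 = 2.144 m, so total needed = 4.444 + 2.144 = 6.588 m > 6 m — it cannot stop.
Distance remaining when braking begins: 6 − 4.444 = 1.556 m.
v² = v₀² − 2a·d = 19.753 − 2 × 4.606 × 1.556 = 5.419 m²/s².
v = √5.419 = 2.328 m/s.

No — it strikes the obstacle at 2.3 m/s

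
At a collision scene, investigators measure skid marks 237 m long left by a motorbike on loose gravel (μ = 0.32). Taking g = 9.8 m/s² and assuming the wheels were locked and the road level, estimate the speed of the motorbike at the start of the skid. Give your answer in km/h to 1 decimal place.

Initial speed ≈ 138.8 km/h

Deceleration a = μg = 0.32 × 9.8 = 3.136 m/s².
v = √(2a·d) = √(2 × 3.136 × 237) = √1486.464 = 38.5547 m/s.
= 38.5547 × 3.6 = 138.797 km/h.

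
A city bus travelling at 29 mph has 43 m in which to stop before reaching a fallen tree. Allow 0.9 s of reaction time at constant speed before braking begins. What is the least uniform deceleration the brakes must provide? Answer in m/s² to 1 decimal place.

Required deceleration ≈ 2.7 m/s²

29 mph × 0.44704 = 12.9642 m/s.
Distance covered during reaction = 12.9642 × 0.9 = 11.668 m.
Distance available for braking: 43 − 11.668 = 31.332 m.
v² = 2a·d ⇒ a = v²/(2d) = 12.9642² / (2 × 31.332) = 168.070 / 62.664 = 2.6821 m/s².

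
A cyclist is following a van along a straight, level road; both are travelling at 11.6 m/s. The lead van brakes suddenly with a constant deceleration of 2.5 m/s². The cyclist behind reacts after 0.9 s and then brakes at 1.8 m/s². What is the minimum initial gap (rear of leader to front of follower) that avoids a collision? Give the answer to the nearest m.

Leader travels v²/(2a_L) = 134.560 / 5.000 = 26.912 m before stopping.
Follower covers v·t_r = 11.6000 × 0.9 = 10.440 m while reacting, then v²/(2a_F) = 134.560 / 3.600 = 37.378 m while braking, for a total of 10.440 + 37.378 = 47.818 m.
Since a_F ≤ a_L and the follower starts braking later, the follower is never slower than the leader, so the closest approach is when both have stopped.
Minimum gap = 47.818 − 26.912 = 20.906 m.

Minimum gap ≈ 21 m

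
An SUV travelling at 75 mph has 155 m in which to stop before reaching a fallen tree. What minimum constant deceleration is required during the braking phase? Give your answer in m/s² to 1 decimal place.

75 mph × 0.44704 = 33.5280 m/s.
v² = 2a·d ⇒ a = v²/(2d) = 33.5280² / (2 × 155.000) = 1124.127 / 310.000 = 3.6262 m/s².

Required deceleration ≈ 3.6 m/s²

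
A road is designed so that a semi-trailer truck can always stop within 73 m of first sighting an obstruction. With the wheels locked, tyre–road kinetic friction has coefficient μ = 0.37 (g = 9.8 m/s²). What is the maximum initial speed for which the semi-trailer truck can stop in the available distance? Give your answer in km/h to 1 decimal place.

a = μg = 0.37 × 9.8 = 3.626 m/s².
v²/(2a) = d ⇒ v = √(2 × 3.626 × 73) = √529.40 = 23.0087 m/s.
23.0087 m/s × 3.6 = 82.831 km/h.

Maximum speed ≈ 82.8 km/h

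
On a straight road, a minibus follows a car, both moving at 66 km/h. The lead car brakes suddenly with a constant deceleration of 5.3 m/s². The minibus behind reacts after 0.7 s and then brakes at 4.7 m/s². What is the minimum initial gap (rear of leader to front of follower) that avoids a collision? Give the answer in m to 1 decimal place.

66 km/h ÷ 3.6 = 18.3333 m/s.
Leader travels v²/(2a_L) = 336.110 / 10.600 = 31.708 m before stopping.
Follower covers v·t_r = 18.3333 × 0.7 = 12.833 m while reacting, then v²/(2a_F) = 336.110 / 9.400 = 35.756 m while braking, for a total of 12.833 + 35.756 = 48.589 m.
Since a_F ≤ a_L and the follower starts braking later, the follower is never slower than the leader, so the closest approach is when both have stopped.
Minimum gap = 48.589 − 31.708 = 16.881 m.

Minimum gap ≈ 16.9 m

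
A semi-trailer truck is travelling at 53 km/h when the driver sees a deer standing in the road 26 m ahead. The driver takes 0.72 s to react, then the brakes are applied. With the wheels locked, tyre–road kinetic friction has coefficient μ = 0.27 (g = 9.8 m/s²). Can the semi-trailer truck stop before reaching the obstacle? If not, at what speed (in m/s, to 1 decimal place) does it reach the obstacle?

No — it strikes the obstacle at 11.6 m/s

53 km/h ÷ 3.6 = 14.7222 m/s.
a = μg = 0.27 × 9.8 = 2.646 m/s².
Reaction distance = 14.7222 × 0.72 = 10.600 m.
Braking distance needed to stop: v²/(2a) = 216.743 / 5.292 = 40.957 m, so total needed = 10.600 + 40.957 = 51.557 m > 26 m — it cannot stop.
Distance remaining when braking begins: 26 − 10.600 = 15.400 m.
v² = v₀² − 2a·d = 216.743 − 2 × 2.646 × 15.400 = 135.246 m²/s².
v = √135.246 = 11.630 m/s.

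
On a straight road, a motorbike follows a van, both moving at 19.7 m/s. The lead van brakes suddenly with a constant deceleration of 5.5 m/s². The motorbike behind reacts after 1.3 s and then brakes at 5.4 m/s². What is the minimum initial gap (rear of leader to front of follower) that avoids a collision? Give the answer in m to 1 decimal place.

Minimum gap ≈ 26.3 m

Leader travels v²/(2a_L) = 388.090 / 11.000 = 35.281 m before stopping.
Follower covers v·t_r = 19.7000 × 1.3 = 25.610 m while reacting, then v²/(2a_F) = 388.090 / 10.800 = 35.934 m while braking, for a total of 25.610 + 35.934 = 61.544 m.
Since a_F ≤ a_L and the follower starts braking later, the follower is never slower than the leader, so the closest approach is when both have stopped.
Minimum gap = 61.544 − 35.281 = 26.263 m.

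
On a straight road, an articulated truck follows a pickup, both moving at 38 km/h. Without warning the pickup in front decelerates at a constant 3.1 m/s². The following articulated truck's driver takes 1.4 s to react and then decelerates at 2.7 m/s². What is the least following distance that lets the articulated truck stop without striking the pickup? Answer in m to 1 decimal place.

38 km/h ÷ 3.6 = 10.5556 m/s.
Leader travels v²/(2a_L) = 111.421 / 6.200 = 17.971 m before stopping.
Follower covers v·t_r = 10.5556 × 1.4 = 14.778 m while reacting, then v²/(2a_F) = 111.421 / 5.400 = 20.634 m while braking, for a total of 14.778 + 20.634 = 35.412 m.
Since a_F ≤ a_L and the follower starts braking later, the follower is never slower than the leader, so the closest approach is when both have stopped.
Minimum gap = 35.412 − 17.971 = 17.441 m.

Minimum gap ≈ 17.4 m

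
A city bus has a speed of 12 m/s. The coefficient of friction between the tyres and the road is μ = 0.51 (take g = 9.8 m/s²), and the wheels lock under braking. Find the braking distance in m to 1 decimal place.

a = μg = 0.51 × 9.8 = 4.998 m/s².
Braking distance = v²/(2a) = 12.0000² / (2 × 4.998) = 144.000 / 9.996 = 14.406 m.

Braking distance ≈ 14.4 m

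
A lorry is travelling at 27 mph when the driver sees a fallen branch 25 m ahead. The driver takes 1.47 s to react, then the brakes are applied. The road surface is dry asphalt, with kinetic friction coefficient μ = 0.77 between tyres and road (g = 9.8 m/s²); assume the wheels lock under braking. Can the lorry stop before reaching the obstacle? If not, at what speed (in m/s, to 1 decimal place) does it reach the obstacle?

27 mph × 0.44704 = 12.0701 m/s.
a = μg = 0.77 × 9.8 = 7.546 m/s².
Reaction distance = 12.0701 × 1.47 = 17.743 m.
Braking distance needed to stop: v²/(2a) = 145.687 / 15.092 = 9.653 m, so total needed = 17.743 + 9.653 = 27.396 m > 25 m — it cannot stop.
Distance remaining when braking begins: 25 − 17.743 = 7.257 m.
v² = v₀² − 2a·d = 145.687 − 2 × 7.546 × 7.257 = 36.164 m²/s².
v = √36.164 = 6.014 m/s.

No — it strikes the obstacle at 6.0 m/s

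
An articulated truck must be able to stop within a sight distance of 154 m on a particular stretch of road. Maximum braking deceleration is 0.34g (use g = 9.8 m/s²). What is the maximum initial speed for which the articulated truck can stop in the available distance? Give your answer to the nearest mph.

a = 0.34 × 9.8 = 3.332 m/s².
v²/(2a) = d ⇒ v = √(2 × 3.332 × 154) = √1026.26 = 32.0353 m/s.
32.0353 m/s ÷ 0.44704 = 71.661 mph.

Maximum speed ≈ 72 mph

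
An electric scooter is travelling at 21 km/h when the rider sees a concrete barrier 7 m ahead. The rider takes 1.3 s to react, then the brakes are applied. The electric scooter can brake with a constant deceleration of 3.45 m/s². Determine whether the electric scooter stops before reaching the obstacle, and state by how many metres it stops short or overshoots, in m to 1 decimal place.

21 km/h ÷ 3.6 = 5.8333 m/s.
Reaction distance = 5.8333 × 1.3 = 7.583 m.
Braking distance = v²/(2a) = 34.027 / 6.900 = 4.931 m.
Total stopping distance = 7.583 + 4.931 = 12.514 m, vs 7 m available — it cannot stop in time and overshoots by 12.514 − 7 = 5.514 m.

No — it overshoots by 5.5 m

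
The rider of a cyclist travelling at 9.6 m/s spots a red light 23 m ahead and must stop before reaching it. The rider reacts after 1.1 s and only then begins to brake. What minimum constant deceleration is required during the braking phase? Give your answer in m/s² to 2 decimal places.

Required deceleration ≈ 3.70 m/s²

Distance covered during reaction = 9.6000 × 1.1 = 10.560 m.
Distance available for braking: 23 − 10.560 = 12.440 m.
v² = 2a·d ⇒ a = v²/(2d) = 9.6000² / (2 × 12.440) = 92.160 / 24.880 = 3.7042 m/s².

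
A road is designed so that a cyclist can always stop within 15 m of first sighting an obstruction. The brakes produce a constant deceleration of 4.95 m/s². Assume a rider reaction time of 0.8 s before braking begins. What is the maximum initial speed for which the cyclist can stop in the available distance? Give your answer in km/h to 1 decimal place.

Stopping distance: v·t_r + v²/(2a) = 15 with t_r = 0.8 s and a = 4.950 m/s².
So v² + 7.920 v − 148.50 = 0.
Positive root: v = −a·t_r + √((a·t_r)² + 2a·d) = −3.960 + √(15.682 + 148.50) = 8.8534 m/s.
8.8534 m/s × 3.6 = 31.872 km/h.

Maximum speed ≈ 31.9 km/h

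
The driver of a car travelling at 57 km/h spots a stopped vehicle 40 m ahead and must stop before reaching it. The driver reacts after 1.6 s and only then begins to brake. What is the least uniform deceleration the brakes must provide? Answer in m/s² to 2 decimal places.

57 km/h ÷ 3.6 = 15.8333 m/s.
Distance covered during reaction = 15.8333 × 1.6 = 25.333 m.
Distance available for braking: 40 − 25.333 = 14.667 m.
v² = 2a·d ⇒ a = v²/(2d) = 15.8333² / (2 × 14.667) = 250.693 / 29.334 = 8.5462 m/s².

Required deceleration ≈ 8.55 m/s²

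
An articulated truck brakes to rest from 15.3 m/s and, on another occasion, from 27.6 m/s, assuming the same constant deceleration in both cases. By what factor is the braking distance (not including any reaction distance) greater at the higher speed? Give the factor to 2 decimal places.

Factor ≈ 3.25

Braking distance d = v²/(2a), so with a fixed, d ∝ v².
Factor = (27.6/15.3)² = 1.8039² = 3.2541.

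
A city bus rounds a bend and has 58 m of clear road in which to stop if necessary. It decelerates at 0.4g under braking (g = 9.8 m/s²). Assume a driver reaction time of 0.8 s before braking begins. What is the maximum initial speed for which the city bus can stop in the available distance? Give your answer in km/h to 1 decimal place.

a = 0.4 × 9.8 = 3.920 m/s².
Stopping distance: v·t_r + v²/(2a) = 58 with t_r = 0.8 s and a = 3.920 m/s².
So v² + 6.272 v − 454.72 = 0.
Positive root: v = −a·t_r + √((a·t_r)² + 2a·d) = −3.136 + √(9.834 + 454.72) = 18.4175 m/s.
18.4175 m/s × 3.6 = 66.303 km/h.

Maximum speed ≈ 66.3 km/h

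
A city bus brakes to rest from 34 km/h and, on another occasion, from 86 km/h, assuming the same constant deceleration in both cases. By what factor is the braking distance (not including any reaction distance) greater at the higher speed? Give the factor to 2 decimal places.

Factor ≈ 6.40

Braking distance d = v²/(2a), so with a fixed, d ∝ v².
Factor = (86/34)² = 2.5294² = 6.3979.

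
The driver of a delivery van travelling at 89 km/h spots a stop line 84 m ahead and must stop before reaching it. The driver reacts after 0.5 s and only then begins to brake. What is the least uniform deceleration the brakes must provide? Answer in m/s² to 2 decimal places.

Required deceleration ≈ 4.27 m/s²

89 km/h ÷ 3.6 = 24.7222 m/s.
Distance covered during reaction = 24.7222 × 0.5 = 12.361 m.
Distance available for braking: 84 − 12.361 = 71.639 m.
v² = 2a·d ⇒ a = v²/(2d) = 24.7222² / (2 × 71.639) = 611.187 / 143.278 = 4.2657 m/s².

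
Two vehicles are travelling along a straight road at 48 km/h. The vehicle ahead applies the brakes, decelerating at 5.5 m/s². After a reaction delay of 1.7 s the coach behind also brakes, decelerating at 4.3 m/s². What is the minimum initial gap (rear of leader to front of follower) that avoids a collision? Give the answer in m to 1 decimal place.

48 km/h ÷ 3.6 = 13.3333 m/s.
Leader travels v²/(2a_L) = 177.777 / 11.000 = 16.162 m before stopping.
Follower covers v·t_r = 13.3333 × 1.7 = 22.667 m while reacting, then v²/(2a_F) = 177.777 / 8.600 = 20.672 m while braking, for a total of 22.667 + 20.672 = 43.339 m.
Since a_F ≤ a_L and the follower starts braking later, the follower is never slower than the leader, so the closest approach is when both have stopped.
Minimum gap = 43.339 − 16.162 = 27.177 m.

Minimum gap ≈ 27.2 m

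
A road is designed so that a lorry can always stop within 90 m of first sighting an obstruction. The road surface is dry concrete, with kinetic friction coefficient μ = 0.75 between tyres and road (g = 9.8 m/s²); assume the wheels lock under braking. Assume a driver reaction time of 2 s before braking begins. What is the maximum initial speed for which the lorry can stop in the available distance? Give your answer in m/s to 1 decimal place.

a = μg = 0.75 × 9.8 = 7.350 m/s².
Stopping distance: v·t_r + v²/(2a) = 90 with t_r = 2 s and a = 7.350 m/s².
So v² + 29.400 v − 1323.00 = 0.
Positive root: v = −a·t_r + √((a·t_r)² + 2a·d) = −14.700 + √(216.090 + 1323.00) = 24.5312 m/s.

Maximum speed ≈ 24.5 m/s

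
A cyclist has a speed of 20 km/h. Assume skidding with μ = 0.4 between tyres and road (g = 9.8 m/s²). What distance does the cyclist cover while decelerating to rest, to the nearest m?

20 km/h ÷ 3.6 = 5.5556 m/s.
a = μg = 0.4 × 9.8 = 3.920 m/s².
Braking distance = v²/(2a) = 5.5556² / (2 × 3.920) = 30.865 / 7.840 = 3.937 m.

Braking distance ≈ 4 m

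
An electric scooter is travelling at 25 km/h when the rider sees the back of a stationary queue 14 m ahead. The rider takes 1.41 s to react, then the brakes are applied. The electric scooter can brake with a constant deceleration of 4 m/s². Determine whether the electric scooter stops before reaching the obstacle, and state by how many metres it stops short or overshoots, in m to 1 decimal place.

25 km/h ÷ 3.6 = 6.9444 m/s.
Reaction distance = 6.9444 × 1.41 = 9.792 m.
Braking distance = v²/(2a) = 48.225 / 8.000 = 6.028 m.
Total stopping distance = 9.792 + 6.028 = 15.820 m, vs 14 m available — it cannot stop in time and overshoots by 15.820 − 14 = 1.820 m.

No — it overshoots by 1.8 m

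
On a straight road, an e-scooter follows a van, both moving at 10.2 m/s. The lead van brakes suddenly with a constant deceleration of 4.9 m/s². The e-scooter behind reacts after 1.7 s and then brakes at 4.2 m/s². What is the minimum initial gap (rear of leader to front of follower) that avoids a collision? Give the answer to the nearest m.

Leader travels v²/(2a_L) = 104.040 / 9.800 = 10.616 m before stopping.
Follower covers v·t_r = 10.2000 × 1.7 = 17.340 m while reacting, then v²/(2a_F) = 104.040 / 8.400 = 12.386 m while braking, for a total of 17.340 + 12.386 = 29.726 m.
Since a_F ≤ a_L and the follower starts braking later, the follower is never slower than the leader, so the closest approach is when both have stopped.
Minimum gap = 29.726 − 10.616 = 19.110 m.

Minimum gap ≈ 19 m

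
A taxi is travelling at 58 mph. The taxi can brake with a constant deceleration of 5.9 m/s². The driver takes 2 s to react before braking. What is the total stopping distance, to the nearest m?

Total stopping distance ≈ 109 m

58 mph × 0.44704 = 25.9283 m/s.
Reaction distance = v·t_r = 25.9283 × 2 = 51.857 m.
Braking distance = v²/(2a) = 25.9283² / (2 × 5.900) = 672.277 / 11.800 = 56.973 m.
Total = 51.857 + 56.973 = 108.830 m.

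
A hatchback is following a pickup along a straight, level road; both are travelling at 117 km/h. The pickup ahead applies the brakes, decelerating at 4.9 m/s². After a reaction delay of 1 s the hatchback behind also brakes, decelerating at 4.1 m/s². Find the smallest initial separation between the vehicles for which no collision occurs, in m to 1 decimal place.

Minimum gap ≈ 53.5 m

117 km/h ÷ 3.6 = 32.5000 m/s.
Leader travels v²/(2a_L) = 1056.250 / 9.800 = 107.781 m before stopping.
Follower covers v·t_r = 32.5000 × 1 = 32.500 m while reacting, then v²/(2a_F) = 1056.250 / 8.200 = 128.811 m while braking, for a total of 32.500 + 128.811 = 161.311 m.
Since a_F ≤ a_L and the follower starts braking later, the follower is never slower than the leader, so the closest approach is when both have stopped.
Minimum gap = 161.311 − 107.781 = 53.530 m.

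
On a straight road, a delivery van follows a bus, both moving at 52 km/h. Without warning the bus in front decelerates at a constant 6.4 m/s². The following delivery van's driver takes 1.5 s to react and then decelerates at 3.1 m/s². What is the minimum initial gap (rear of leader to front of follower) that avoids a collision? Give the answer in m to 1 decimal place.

Minimum gap ≈ 39.0 m

52 km/h ÷ 3.6 = 14.4444 m/s.
Leader travels v²/(2a_L) = 208.641 / 12.800 = 16.300 m before stopping.
Follower covers v·t_r = 14.4444 × 1.5 = 21.667 m while reacting, then v²/(2a_F) = 208.641 / 6.200 = 33.652 m while braking, for a total of 21.667 + 33.652 = 55.319 m.
Since a_F ≤ a_L and the follower starts braking later, the follower is never slower than the leader, so the closest approach is when both have stopped.
Minimum gap = 55.319 − 16.300 = 39.019 m.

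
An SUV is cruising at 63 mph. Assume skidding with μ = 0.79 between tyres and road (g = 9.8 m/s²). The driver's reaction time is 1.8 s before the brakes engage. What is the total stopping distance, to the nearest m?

Total stopping distance ≈ 102 m

63 mph × 0.44704 = 28.1635 m/s.
a = μg = 0.79 × 9.8 = 7.742 m/s².
Reaction distance = v·t_r = 28.1635 × 1.8 = 50.694 m.
Braking distance = v²/(2a) = 28.1635² / (2 × 7.742) = 793.183 / 15.484 = 51.226 m.
Total = 50.694 + 51.226 = 101.920 m.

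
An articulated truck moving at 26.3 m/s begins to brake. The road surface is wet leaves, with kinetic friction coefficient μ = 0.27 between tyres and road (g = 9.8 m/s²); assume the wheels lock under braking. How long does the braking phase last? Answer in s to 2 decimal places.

Braking time ≈ 9.94 s

a = μg = 0.27 × 9.8 = 2.646 m/s².
Braking time = v/a = 26.3000 / 2.646 = 9.940 s.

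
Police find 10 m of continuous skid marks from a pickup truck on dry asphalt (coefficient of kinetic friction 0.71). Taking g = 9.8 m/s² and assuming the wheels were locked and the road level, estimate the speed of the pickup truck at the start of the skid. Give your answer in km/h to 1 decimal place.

Initial speed ≈ 42.5 km/h

Deceleration a = μg = 0.71 × 9.8 = 6.958 m/s².
v = √(2a·d) = √(2 × 6.958 × 10) = √139.160 = 11.7966 m/s.
= 11.7966 × 3.6 = 42.468 km/h.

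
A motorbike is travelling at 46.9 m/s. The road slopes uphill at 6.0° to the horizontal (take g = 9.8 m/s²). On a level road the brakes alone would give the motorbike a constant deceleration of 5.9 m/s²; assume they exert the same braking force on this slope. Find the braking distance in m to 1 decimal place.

Braking distance ≈ 158.8 m

Gravity along the uphill slope adds to the braking deceleration: a_eff = 5.900 + 9.8·sin 6.0° = 5.900 + 1.024 = 6.924 m/s².
Braking distance = v²/(2a) = 46.9000² / (2 × 6.924) = 2199.610 / 13.848 = 158.840 m.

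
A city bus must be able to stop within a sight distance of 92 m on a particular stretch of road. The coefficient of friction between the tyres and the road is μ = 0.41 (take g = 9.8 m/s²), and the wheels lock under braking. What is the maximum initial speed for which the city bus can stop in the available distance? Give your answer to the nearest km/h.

a = μg = 0.41 × 9.8 = 4.018 m/s².
v²/(2a) = d ⇒ v = √(2 × 4.018 × 92) = √739.31 = 27.1903 m/s.
27.1903 m/s × 3.6 = 97.885 km/h.

Maximum speed ≈ 98 km/h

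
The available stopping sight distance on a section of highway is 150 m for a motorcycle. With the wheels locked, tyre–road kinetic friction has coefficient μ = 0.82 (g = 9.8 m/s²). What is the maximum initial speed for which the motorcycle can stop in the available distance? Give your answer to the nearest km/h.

Maximum speed ≈ 177 km/h

a = μg = 0.82 × 9.8 = 8.036 m/s².
v²/(2a) = d ⇒ v = √(2 × 8.036 × 150) = √2410.80 = 49.0999 m/s.
49.0999 m/s × 3.6 = 176.760 km/h.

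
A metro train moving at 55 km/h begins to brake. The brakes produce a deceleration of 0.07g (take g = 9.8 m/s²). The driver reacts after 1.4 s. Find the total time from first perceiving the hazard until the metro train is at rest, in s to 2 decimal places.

Total time ≈ 23.67 s

55 km/h ÷ 3.6 = 15.2778 m/s.
a = 0.07 × 9.8 = 0.686 m/s².
Braking time = v/a = 15.2778 / 0.686 = 22.271 s.
Total = 1.4 + 22.271 = 23.671 s.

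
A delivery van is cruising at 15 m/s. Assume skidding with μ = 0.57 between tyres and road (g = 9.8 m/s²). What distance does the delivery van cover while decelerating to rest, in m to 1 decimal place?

a = μg = 0.57 × 9.8 = 5.586 m/s².
Braking distance = v²/(2a) = 15.0000² / (2 × 5.586) = 225.000 / 11.172 = 20.140 m.

Braking distance ≈ 20.1 m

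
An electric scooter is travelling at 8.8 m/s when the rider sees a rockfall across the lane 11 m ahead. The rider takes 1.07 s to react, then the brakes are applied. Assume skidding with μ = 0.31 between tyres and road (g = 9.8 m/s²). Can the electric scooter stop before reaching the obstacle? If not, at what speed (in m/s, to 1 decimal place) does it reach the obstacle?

a = μg = 0.31 × 9.8 = 3.038 m/s².
Reaction distance = 8.8000 × 1.07 = 9.416 m.
Braking distance needed to stop: v²/(2a) = 77.440 / 6.076 = 12.745 m, so total needed = 9.416 + 12.745 = 22.161 m > 11 m — it cannot stop.
Distance remaining when braking begins: 11 − 9.416 = 1.584 m.
v² = v₀² − 2a·d = 77.440 − 2 × 3.038 × 1.584 = 67.816 m²/s².
v = √67.816 = 8.235 m/s.

No — it strikes the obstacle at 8.2 m/s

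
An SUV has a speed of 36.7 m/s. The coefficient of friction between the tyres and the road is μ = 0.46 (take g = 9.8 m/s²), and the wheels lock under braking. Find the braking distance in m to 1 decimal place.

a = μg = 0.46 × 9.8 = 4.508 m/s².
Braking distance = v²/(2a) = 36.7000² / (2 × 4.508) = 1346.890 / 9.016 = 149.389 m.

Braking distance ≈ 149.4 m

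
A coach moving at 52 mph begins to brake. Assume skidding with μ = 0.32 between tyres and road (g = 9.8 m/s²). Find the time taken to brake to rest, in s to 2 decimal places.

Braking time ≈ 7.41 s

52 mph × 0.44704 = 23.2461 m/s.
a = μg = 0.32 × 9.8 = 3.136 m/s².
Braking time = v/a = 23.2461 / 3.136 = 7.413 s.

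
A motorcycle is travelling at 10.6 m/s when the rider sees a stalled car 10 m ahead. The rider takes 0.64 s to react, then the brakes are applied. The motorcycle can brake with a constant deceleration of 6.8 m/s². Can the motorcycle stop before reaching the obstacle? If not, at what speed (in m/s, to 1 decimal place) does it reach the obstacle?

No — it strikes the obstacle at 8.3 m/s

Reaction distance = 10.6000 × 0.64 = 6.784 m.
Braking distance needed to stop: v²/(2a) = 112.360 / 13.600 = 8.262 m, so total needed = 6.784 + 8.262 = 15.046 m > 10 m — it cannot stop.
Distance remaining when braking begins: 10 − 6.784 = 3.216 m.
v² = v₀² − 2a·d = 112.360 − 2 × 6.800 × 3.216 = 68.622 m²/s².
v = √68.622 = 8.284 m/s.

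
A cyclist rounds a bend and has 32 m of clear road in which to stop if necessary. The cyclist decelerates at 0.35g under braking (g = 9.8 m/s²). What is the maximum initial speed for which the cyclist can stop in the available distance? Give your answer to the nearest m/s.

a = 0.35 × 9.8 = 3.430 m/s².
v²/(2a) = d ⇒ v = √(2 × 3.430 × 32) = √219.52 = 14.8162 m/s.

Maximum speed ≈ 15 m/s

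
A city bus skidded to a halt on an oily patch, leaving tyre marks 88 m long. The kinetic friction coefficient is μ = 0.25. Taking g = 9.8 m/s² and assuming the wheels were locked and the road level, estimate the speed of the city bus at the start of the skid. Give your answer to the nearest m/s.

Deceleration a = μg = 0.25 × 9.8 = 2.450 m/s².
v = √(2a·d) = √(2 × 2.450 × 88) = √431.200 = 20.7654 m/s.

Initial speed ≈ 21 m/s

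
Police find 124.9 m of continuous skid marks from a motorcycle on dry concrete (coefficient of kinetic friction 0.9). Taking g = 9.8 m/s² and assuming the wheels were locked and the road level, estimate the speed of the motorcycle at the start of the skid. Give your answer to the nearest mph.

Initial speed ≈ 105 mph

Deceleration a = μg = 0.9 × 9.8 = 8.820 m/s².
v = √(2a·d) = √(2 × 8.820 × 124.9) = √2203.236 = 46.9386 m/s.
= 46.9386 ÷ 0.44704 = 104.999 mph.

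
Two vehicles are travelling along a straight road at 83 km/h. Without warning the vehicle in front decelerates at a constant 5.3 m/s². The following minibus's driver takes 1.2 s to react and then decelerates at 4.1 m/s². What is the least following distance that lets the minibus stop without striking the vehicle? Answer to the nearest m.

Minimum gap ≈ 42 m

83 km/h ÷ 3.6 = 23.0556 m/s.
Leader travels v²/(2a_L) = 531.561 / 10.600 = 50.147 m before stopping.
Follower covers v·t_r = 23.0556 × 1.2 = 27.667 m while reacting, then v²/(2a_F) = 531.561 / 8.200 = 64.825 m while braking, for a total of 27.667 + 64.825 = 92.492 m.
Since a_F ≤ a_L and the follower starts braking later, the follower is never slower than the leader, so the closest approach is when both have stopped.
Minimum gap = 92.492 − 50.147 = 42.345 m.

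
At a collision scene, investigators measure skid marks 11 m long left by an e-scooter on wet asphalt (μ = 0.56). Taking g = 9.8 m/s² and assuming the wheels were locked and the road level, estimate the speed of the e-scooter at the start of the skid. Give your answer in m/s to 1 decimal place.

Initial speed ≈ 11.0 m/s

Deceleration a = μg = 0.56 × 9.8 = 5.488 m/s².
v = √(2a·d) = √(2 × 5.488 × 11) = √120.736 = 10.9880 m/s.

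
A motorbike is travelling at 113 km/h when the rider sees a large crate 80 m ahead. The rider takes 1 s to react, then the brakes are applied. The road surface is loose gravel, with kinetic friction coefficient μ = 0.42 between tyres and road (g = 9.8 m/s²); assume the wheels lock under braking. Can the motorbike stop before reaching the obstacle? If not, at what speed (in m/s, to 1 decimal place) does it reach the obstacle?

113 km/h ÷ 3.6 = 31.3889 m/s.
a = μg = 0.42 × 9.8 = 4.116 m/s².
Reaction distance = 31.3889 × 1 = 31.389 m.
Braking distance needed to stop: v²/(2a) = 985.263 / 8.232 = 119.687 m, so total needed = 31.389 + 119.687 = 151.076 m > 80 m — it cannot stop.
Distance remaining when braking begins: 80 − 31.389 = 48.611 m.
v² = v₀² − 2a·d = 985.263 − 2 × 4.116 × 48.611 = 585.097 m²/s².
v = √585.097 = 24.189 m/s.

No — it strikes the obstacle at 24.2 m/s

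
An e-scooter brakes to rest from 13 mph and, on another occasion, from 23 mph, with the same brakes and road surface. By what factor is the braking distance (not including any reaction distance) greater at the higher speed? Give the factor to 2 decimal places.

Braking distance d = v²/(2a), so with a fixed, d ∝ v².
Factor = (23/13)² = 1.7692² = 3.1301.

Factor ≈ 3.13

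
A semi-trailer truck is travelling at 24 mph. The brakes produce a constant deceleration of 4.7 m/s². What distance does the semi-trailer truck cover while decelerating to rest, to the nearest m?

24 mph × 0.44704 = 10.7290 m/s.
Braking distance = v²/(2a) = 10.7290² / (2 × 4.700) = 115.111 / 9.400 = 12.246 m.

Braking distance ≈ 12 m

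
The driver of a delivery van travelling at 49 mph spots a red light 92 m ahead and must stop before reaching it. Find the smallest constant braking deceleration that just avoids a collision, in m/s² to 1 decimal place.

Required deceleration ≈ 2.6 m/s²

49 mph × 0.44704 = 21.9050 m/s.
v² = 2a·d ⇒ a = v²/(2d) = 21.9050² / (2 × 92.000) = 479.829 / 184.000 = 2.6078 m/s².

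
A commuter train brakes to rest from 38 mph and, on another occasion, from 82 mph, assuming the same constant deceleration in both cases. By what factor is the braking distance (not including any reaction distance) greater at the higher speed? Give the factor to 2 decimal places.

Factor ≈ 4.66

Braking distance d = v²/(2a), so with a fixed, d ∝ v².
Factor = (82/38)² = 2.1579² = 4.6565.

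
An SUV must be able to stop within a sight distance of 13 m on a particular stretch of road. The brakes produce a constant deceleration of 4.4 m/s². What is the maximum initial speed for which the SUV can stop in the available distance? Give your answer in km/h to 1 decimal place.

v²/(2a) = d ⇒ v = √(2 × 4.400 × 13) = √114.40 = 10.6958 m/s.
10.6958 m/s × 3.6 = 38.505 km/h.

Maximum speed ≈ 38.5 km/h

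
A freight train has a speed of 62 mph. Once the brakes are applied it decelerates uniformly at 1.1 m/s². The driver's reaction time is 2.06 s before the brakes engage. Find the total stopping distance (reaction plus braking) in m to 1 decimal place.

62 mph × 0.44704 = 27.7165 m/s.
Reaction distance = v·t_r = 27.7165 × 2.06 = 57.096 m.
Braking distance = v²/(2a) = 27.7165² / (2 × 1.100) = 768.204 / 2.200 = 349.184 m.
Total = 57.096 + 349.184 = 406.280 m.

Total stopping distance ≈ 406.3 m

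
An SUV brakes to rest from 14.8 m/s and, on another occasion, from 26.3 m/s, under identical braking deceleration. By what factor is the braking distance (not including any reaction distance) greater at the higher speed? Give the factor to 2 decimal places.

Factor ≈ 3.16

Braking distance d = v²/(2a), so with a fixed, d ∝ v².
Factor = (26.3/14.8)² = 1.7770² = 3.1577.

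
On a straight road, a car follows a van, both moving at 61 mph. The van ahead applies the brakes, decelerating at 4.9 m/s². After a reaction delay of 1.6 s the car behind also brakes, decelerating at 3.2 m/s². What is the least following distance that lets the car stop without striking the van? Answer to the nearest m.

61 mph × 0.44704 = 27.2694 m/s.
Leader travels v²/(2a_L) = 743.620 / 9.800 = 75.880 m before stopping.
Follower covers v·t_r = 27.2694 × 1.6 = 43.631 m while reacting, then v²/(2a_F) = 743.620 / 6.400 = 116.191 m while braking, for a total of 43.631 + 116.191 = 159.822 m.
Since a_F ≤ a_L and the follower starts braking later, the follower is never slower than the leader, so the closest approach is when both have stopped.
Minimum gap = 159.822 − 75.880 = 83.942 m.

Minimum gap ≈ 84 m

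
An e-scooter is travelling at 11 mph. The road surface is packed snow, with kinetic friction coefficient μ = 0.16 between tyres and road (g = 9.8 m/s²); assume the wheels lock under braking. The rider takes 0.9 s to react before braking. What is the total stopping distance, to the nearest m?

11 mph × 0.44704 = 4.9174 m/s.
a = μg = 0.16 × 9.8 = 1.568 m/s².
Reaction distance = v·t_r = 4.9174 × 0.9 = 4.426 m.
Braking distance = v²/(2a) = 4.9174² / (2 × 1.568) = 24.181 / 3.136 = 7.711 m.
Total = 4.426 + 7.711 = 12.137 m.

Total stopping distance ≈ 12 m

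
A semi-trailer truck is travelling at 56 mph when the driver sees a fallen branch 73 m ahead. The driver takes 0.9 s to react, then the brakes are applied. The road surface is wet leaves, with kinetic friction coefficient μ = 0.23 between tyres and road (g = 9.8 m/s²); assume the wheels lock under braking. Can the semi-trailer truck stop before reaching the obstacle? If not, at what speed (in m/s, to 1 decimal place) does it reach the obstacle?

No — it strikes the obstacle at 20.0 m/s

56 mph × 0.44704 = 25.0342 m/s.
a = μg = 0.23 × 9.8 = 2.254 m/s².
Reaction distance = 25.0342 × 0.9 = 22.531 m.
Braking distance needed to stop: v²/(2a) = 626.711 / 4.508 = 139.022 m, so total needed = 22.531 + 139.022 = 161.553 m > 73 m — it cannot stop.
Distance remaining when braking begins: 73 − 22.531 = 50.469 m.
v² = v₀² − 2a·d = 626.711 − 2 × 2.254 × 50.469 = 399.197 m²/s².
v = √399.197 = 19.980 m/s.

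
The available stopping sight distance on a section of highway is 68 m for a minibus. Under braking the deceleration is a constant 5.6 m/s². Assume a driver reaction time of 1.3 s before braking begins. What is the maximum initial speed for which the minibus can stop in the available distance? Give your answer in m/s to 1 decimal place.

Stopping distance: v·t_r + v²/(2a) = 68 with t_r = 1.3 s and a = 5.600 m/s².
So v² + 14.560 v − 761.60 = 0.
Positive root: v = −a·t_r + √((a·t_r)² + 2a·d) = −7.280 + √(52.998 + 761.60) = 21.2612 m/s.

Maximum speed ≈ 21.3 m/s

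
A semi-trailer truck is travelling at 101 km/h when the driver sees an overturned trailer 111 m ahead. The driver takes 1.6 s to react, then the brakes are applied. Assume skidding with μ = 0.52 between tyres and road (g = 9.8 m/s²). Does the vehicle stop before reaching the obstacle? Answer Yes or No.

No

101 km/h ÷ 3.6 = 28.0556 m/s.
a = μg = 0.52 × 9.8 = 5.096 m/s².
Reaction distance = 28.0556 × 1.6 = 44.889 m.
Braking distance = v²/(2a) = 787.117 / 10.192 = 77.229 m.
Total stopping distance = 44.889 + 77.229 = 122.118 m, vs 111 m available — it cannot stop in time and overshoots by 122.118 − 111 = 11.118 m.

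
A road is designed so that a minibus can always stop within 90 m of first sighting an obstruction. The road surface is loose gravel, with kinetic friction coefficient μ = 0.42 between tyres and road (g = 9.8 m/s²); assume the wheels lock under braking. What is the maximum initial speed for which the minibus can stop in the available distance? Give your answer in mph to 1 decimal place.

a = μg = 0.42 × 9.8 = 4.116 m/s².
v²/(2a) = d ⇒ v = √(2 × 4.116 × 90) = √740.88 = 27.2191 m/s.
27.2191 m/s ÷ 0.44704 = 60.887 mph.

Maximum speed ≈ 60.9 mph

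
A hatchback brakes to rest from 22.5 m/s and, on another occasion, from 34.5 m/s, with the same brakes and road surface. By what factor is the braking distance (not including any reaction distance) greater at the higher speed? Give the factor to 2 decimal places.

Factor ≈ 2.35

Braking distance d = v²/(2a), so with a fixed, d ∝ v².
Factor = (34.5/22.5)² = 1.5333² = 2.3510.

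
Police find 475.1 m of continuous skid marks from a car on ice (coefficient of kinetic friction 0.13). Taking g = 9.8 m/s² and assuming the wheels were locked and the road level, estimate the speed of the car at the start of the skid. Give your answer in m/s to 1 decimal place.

Initial speed ≈ 34.8 m/s

Deceleration a = μg = 0.13 × 9.8 = 1.274 m/s².
v = √(2a·d) = √(2 × 1.274 × 475.1) = √1210.555 = 34.7930 m/s.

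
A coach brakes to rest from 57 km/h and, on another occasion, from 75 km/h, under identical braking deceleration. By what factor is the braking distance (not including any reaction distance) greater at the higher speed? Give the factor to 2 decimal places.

Factor ≈ 1.73

Braking distance d = v²/(2a), so with a fixed, d ∝ v².
Factor = (75/57)² = 1.3158² = 1.7313.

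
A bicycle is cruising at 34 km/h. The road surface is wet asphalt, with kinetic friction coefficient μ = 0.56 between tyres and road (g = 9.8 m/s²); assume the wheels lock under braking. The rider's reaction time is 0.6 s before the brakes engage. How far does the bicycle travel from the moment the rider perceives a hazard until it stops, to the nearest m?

Total stopping distance ≈ 14 m

34 km/h ÷ 3.6 = 9.4444 m/s.
a = μg = 0.56 × 9.8 = 5.488 m/s².
Reaction distance = v·t_r = 9.4444 × 0.6 = 5.667 m.
Braking distance = v²/(2a) = 9.4444² / (2 × 5.488) = 89.197 / 10.976 = 8.127 m.
Total = 5.667 + 8.127 = 13.794 m.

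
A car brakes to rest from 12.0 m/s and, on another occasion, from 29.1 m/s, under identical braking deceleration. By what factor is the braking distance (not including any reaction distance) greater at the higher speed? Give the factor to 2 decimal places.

Braking distance d = v²/(2a), so with a fixed, d ∝ v².
Factor = (29.1/12.0)² = 2.4250² = 5.8806.

Factor ≈ 5.88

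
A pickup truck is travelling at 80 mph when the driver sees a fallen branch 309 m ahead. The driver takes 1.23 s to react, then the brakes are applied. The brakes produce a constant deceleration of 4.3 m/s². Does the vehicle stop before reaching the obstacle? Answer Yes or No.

Yes

80 mph × 0.44704 = 35.7632 m/s.
Reaction distance = 35.7632 × 1.23 = 43.989 m.
Braking distance = v²/(2a) = 1279.006 / 8.600 = 148.722 m.
Total stopping distance = 43.989 + 148.722 = 192.711 m, vs 309 m available — it stops with 309 − 192.711 = 116.289 m to spare.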